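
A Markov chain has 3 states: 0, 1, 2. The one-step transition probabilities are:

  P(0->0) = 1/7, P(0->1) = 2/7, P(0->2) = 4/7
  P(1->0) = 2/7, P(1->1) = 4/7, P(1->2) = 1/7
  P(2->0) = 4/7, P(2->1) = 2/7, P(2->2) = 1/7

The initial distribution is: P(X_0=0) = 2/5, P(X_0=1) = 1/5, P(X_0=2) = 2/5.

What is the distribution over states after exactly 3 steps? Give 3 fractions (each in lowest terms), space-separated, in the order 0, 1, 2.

Answer: 552/1715 678/1715 97/343

Derivation:
Propagating the distribution step by step (d_{t+1} = d_t * P):
d_0 = (0=2/5, 1=1/5, 2=2/5)
  d_1[0] = 2/5*1/7 + 1/5*2/7 + 2/5*4/7 = 12/35
  d_1[1] = 2/5*2/7 + 1/5*4/7 + 2/5*2/7 = 12/35
  d_1[2] = 2/5*4/7 + 1/5*1/7 + 2/5*1/7 = 11/35
d_1 = (0=12/35, 1=12/35, 2=11/35)
  d_2[0] = 12/35*1/7 + 12/35*2/7 + 11/35*4/7 = 16/49
  d_2[1] = 12/35*2/7 + 12/35*4/7 + 11/35*2/7 = 94/245
  d_2[2] = 12/35*4/7 + 12/35*1/7 + 11/35*1/7 = 71/245
d_2 = (0=16/49, 1=94/245, 2=71/245)
  d_3[0] = 16/49*1/7 + 94/245*2/7 + 71/245*4/7 = 552/1715
  d_3[1] = 16/49*2/7 + 94/245*4/7 + 71/245*2/7 = 678/1715
  d_3[2] = 16/49*4/7 + 94/245*1/7 + 71/245*1/7 = 97/343
d_3 = (0=552/1715, 1=678/1715, 2=97/343)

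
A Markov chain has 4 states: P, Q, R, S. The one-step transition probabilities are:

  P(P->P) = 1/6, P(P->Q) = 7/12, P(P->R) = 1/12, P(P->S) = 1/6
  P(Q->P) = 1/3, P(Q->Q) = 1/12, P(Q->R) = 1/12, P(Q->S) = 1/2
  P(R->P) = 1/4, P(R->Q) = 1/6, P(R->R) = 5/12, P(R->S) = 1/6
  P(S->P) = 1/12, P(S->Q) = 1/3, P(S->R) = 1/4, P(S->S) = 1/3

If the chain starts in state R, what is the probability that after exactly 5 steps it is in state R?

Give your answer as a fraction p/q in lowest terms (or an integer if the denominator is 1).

Computing P^5 by repeated multiplication:
P^1 =
  P: [1/6, 7/12, 1/12, 1/6]
  Q: [1/3, 1/12, 1/12, 1/2]
  R: [1/4, 1/6, 5/12, 1/6]
  S: [1/12, 1/3, 1/4, 1/3]
P^2 =
  P: [37/144, 31/144, 5/36, 7/18]
  Q: [7/48, 55/144, 7/36, 5/18]
  R: [31/144, 41/144, 1/4, 1/4]
  S: [31/144, 11/48, 2/9, 1/3]
P^3 =
  P: [157/864, 277/864, 7/36, 131/432]
  Q: [193/864, 209/864, 7/36, 49/144]
  R: [185/864, 79/288, 5/24, 131/432]
  S: [169/864, 253/864, 23/108, 43/144]
P^4 =
  P: [547/2592, 115/432, 515/2592, 35/108]
  Q: [505/2592, 8/27, 59/288, 197/648]
  R: [265/1296, 245/864, 527/2592, 25/81]
  S: [5/24, 709/2592, 529/2592, 407/1296]
P^5 =
  P: [6239/31104, 8909/31104, 1583/7776, 401/1296]
  Q: [6463/31104, 2839/10368, 1573/7776, 1229/3888]
  R: [709/3456, 8699/31104, 175/864, 2431/7776]
  S: [6317/31104, 8803/31104, 11/54, 67/216]

(P^5)[R -> R] = 175/864

Answer: 175/864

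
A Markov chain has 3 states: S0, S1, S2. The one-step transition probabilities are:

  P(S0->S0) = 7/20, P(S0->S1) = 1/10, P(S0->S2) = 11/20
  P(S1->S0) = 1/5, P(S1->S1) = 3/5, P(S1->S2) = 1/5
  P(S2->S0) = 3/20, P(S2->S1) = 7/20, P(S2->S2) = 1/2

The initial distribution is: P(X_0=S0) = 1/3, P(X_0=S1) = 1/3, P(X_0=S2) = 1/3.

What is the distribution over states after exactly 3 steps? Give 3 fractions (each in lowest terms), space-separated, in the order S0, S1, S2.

Propagating the distribution step by step (d_{t+1} = d_t * P):
d_0 = (S0=1/3, S1=1/3, S2=1/3)
  d_1[S0] = 1/3*7/20 + 1/3*1/5 + 1/3*3/20 = 7/30
  d_1[S1] = 1/3*1/10 + 1/3*3/5 + 1/3*7/20 = 7/20
  d_1[S2] = 1/3*11/20 + 1/3*1/5 + 1/3*1/2 = 5/12
d_1 = (S0=7/30, S1=7/20, S2=5/12)
  d_2[S0] = 7/30*7/20 + 7/20*1/5 + 5/12*3/20 = 257/1200
  d_2[S1] = 7/30*1/10 + 7/20*3/5 + 5/12*7/20 = 91/240
  d_2[S2] = 7/30*11/20 + 7/20*1/5 + 5/12*1/2 = 61/150
d_2 = (S0=257/1200, S1=91/240, S2=61/150)
  d_3[S0] = 257/1200*7/20 + 91/240*1/5 + 61/150*3/20 = 5083/24000
  d_3[S1] = 257/1200*1/10 + 91/240*3/5 + 61/150*7/20 = 313/800
  d_3[S2] = 257/1200*11/20 + 91/240*1/5 + 61/150*1/2 = 9527/24000
d_3 = (S0=5083/24000, S1=313/800, S2=9527/24000)

Answer: 5083/24000 313/800 9527/24000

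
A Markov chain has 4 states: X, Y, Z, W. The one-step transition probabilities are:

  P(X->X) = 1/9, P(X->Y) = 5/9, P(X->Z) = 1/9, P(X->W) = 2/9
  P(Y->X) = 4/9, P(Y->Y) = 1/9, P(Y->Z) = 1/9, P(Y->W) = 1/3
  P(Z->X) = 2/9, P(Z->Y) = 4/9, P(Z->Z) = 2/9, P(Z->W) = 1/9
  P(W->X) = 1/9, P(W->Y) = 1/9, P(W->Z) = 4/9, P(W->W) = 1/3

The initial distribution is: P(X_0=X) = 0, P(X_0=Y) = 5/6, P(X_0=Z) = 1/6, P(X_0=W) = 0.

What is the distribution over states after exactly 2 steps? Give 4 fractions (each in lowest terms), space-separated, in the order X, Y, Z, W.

Propagating the distribution step by step (d_{t+1} = d_t * P):
d_0 = (X=0, Y=5/6, Z=1/6, W=0)
  d_1[X] = 0*1/9 + 5/6*4/9 + 1/6*2/9 + 0*1/9 = 11/27
  d_1[Y] = 0*5/9 + 5/6*1/9 + 1/6*4/9 + 0*1/9 = 1/6
  d_1[Z] = 0*1/9 + 5/6*1/9 + 1/6*2/9 + 0*4/9 = 7/54
  d_1[W] = 0*2/9 + 5/6*1/3 + 1/6*1/9 + 0*1/3 = 8/27
d_1 = (X=11/27, Y=1/6, Z=7/54, W=8/27)
  d_2[X] = 11/27*1/9 + 1/6*4/9 + 7/54*2/9 + 8/27*1/9 = 44/243
  d_2[Y] = 11/27*5/9 + 1/6*1/9 + 7/54*4/9 + 8/27*1/9 = 163/486
  d_2[Z] = 11/27*1/9 + 1/6*1/9 + 7/54*2/9 + 8/27*4/9 = 109/486
  d_2[W] = 11/27*2/9 + 1/6*1/3 + 7/54*1/9 + 8/27*1/3 = 7/27
d_2 = (X=44/243, Y=163/486, Z=109/486, W=7/27)

Answer: 44/243 163/486 109/486 7/27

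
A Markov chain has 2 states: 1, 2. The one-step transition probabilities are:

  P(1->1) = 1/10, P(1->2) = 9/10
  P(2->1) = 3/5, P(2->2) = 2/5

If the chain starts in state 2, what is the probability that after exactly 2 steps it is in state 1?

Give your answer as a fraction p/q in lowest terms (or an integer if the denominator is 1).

Answer: 3/10

Derivation:
Computing P^2 by repeated multiplication:
P^1 =
  1: [1/10, 9/10]
  2: [3/5, 2/5]
P^2 =
  1: [11/20, 9/20]
  2: [3/10, 7/10]

(P^2)[2 -> 1] = 3/10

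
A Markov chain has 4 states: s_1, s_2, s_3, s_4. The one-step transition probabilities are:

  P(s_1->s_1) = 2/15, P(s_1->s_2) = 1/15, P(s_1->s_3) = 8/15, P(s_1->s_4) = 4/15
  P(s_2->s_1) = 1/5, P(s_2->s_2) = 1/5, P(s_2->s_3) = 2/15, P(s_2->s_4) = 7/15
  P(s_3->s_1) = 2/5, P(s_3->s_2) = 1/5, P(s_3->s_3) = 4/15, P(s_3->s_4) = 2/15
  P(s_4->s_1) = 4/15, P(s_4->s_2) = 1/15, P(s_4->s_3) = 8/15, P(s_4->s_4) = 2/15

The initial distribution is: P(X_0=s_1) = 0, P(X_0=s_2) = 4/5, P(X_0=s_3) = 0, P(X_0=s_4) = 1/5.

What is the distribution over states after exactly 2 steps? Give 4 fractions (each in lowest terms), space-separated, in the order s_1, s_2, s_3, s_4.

Answer: 287/1125 133/1125 458/1125 247/1125

Derivation:
Propagating the distribution step by step (d_{t+1} = d_t * P):
d_0 = (s_1=0, s_2=4/5, s_3=0, s_4=1/5)
  d_1[s_1] = 0*2/15 + 4/5*1/5 + 0*2/5 + 1/5*4/15 = 16/75
  d_1[s_2] = 0*1/15 + 4/5*1/5 + 0*1/5 + 1/5*1/15 = 13/75
  d_1[s_3] = 0*8/15 + 4/5*2/15 + 0*4/15 + 1/5*8/15 = 16/75
  d_1[s_4] = 0*4/15 + 4/5*7/15 + 0*2/15 + 1/5*2/15 = 2/5
d_1 = (s_1=16/75, s_2=13/75, s_3=16/75, s_4=2/5)
  d_2[s_1] = 16/75*2/15 + 13/75*1/5 + 16/75*2/5 + 2/5*4/15 = 287/1125
  d_2[s_2] = 16/75*1/15 + 13/75*1/5 + 16/75*1/5 + 2/5*1/15 = 133/1125
  d_2[s_3] = 16/75*8/15 + 13/75*2/15 + 16/75*4/15 + 2/5*8/15 = 458/1125
  d_2[s_4] = 16/75*4/15 + 13/75*7/15 + 16/75*2/15 + 2/5*2/15 = 247/1125
d_2 = (s_1=287/1125, s_2=133/1125, s_3=458/1125, s_4=247/1125)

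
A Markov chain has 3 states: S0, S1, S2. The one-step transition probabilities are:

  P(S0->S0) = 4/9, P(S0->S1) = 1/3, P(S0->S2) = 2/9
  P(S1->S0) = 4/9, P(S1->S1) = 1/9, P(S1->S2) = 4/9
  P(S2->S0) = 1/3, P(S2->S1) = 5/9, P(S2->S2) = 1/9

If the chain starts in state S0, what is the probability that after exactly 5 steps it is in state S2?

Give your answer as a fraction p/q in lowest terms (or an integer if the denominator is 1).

Answer: 15566/59049

Derivation:
Computing P^5 by repeated multiplication:
P^1 =
  S0: [4/9, 1/3, 2/9]
  S1: [4/9, 1/9, 4/9]
  S2: [1/3, 5/9, 1/9]
P^2 =
  S0: [34/81, 25/81, 22/81]
  S1: [32/81, 11/27, 16/81]
  S2: [35/81, 19/81, 1/3]
P^3 =
  S0: [302/729, 79/243, 190/729]
  S1: [308/729, 209/729, 212/729]
  S2: [11/27, 259/729, 173/729]
P^4 =
  S0: [2726/6561, 2093/6561, 1742/6561]
  S1: [2704/6561, 731/2187, 1664/6561]
  S2: [2743/6561, 2015/6561, 601/2187]
P^5 =
  S0: [24502/59049, 703/2187, 15566/59049]
  S1: [24580/59049, 18625/59049, 15844/59049]
  S2: [8147/19683, 19259/59049, 15349/59049]

(P^5)[S0 -> S2] = 15566/59049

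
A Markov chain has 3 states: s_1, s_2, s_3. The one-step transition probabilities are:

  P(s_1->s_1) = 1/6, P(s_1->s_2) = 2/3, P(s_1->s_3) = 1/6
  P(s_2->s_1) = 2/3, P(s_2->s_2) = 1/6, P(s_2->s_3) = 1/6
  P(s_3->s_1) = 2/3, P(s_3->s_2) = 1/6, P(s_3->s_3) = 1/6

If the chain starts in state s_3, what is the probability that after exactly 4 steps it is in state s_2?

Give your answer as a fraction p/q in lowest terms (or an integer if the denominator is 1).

Answer: 5/12

Derivation:
Computing P^4 by repeated multiplication:
P^1 =
  s_1: [1/6, 2/3, 1/6]
  s_2: [2/3, 1/6, 1/6]
  s_3: [2/3, 1/6, 1/6]
P^2 =
  s_1: [7/12, 1/4, 1/6]
  s_2: [1/3, 1/2, 1/6]
  s_3: [1/3, 1/2, 1/6]
P^3 =
  s_1: [3/8, 11/24, 1/6]
  s_2: [1/2, 1/3, 1/6]
  s_3: [1/2, 1/3, 1/6]
P^4 =
  s_1: [23/48, 17/48, 1/6]
  s_2: [5/12, 5/12, 1/6]
  s_3: [5/12, 5/12, 1/6]

(P^4)[s_3 -> s_2] = 5/12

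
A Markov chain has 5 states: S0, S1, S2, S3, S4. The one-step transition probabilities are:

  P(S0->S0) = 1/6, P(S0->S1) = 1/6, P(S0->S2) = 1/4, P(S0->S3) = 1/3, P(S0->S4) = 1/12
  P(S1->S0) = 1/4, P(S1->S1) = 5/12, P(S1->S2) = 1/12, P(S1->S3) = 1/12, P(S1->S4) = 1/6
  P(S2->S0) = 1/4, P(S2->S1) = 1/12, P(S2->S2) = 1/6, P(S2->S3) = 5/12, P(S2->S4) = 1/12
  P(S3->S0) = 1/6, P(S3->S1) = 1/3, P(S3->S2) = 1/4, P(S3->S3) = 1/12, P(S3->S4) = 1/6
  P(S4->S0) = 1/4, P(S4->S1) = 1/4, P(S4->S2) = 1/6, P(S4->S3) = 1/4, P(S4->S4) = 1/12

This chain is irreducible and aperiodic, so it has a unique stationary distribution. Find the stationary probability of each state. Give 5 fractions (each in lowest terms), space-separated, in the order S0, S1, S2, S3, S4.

The stationary distribution satisfies pi = pi * P, i.e.:
  pi_S0 = 1/6*pi_S0 + 1/4*pi_S1 + 1/4*pi_S2 + 1/6*pi_S3 + 1/4*pi_S4
  pi_S1 = 1/6*pi_S0 + 5/12*pi_S1 + 1/12*pi_S2 + 1/3*pi_S3 + 1/4*pi_S4
  pi_S2 = 1/4*pi_S0 + 1/12*pi_S1 + 1/6*pi_S2 + 1/4*pi_S3 + 1/6*pi_S4
  pi_S3 = 1/3*pi_S0 + 1/12*pi_S1 + 5/12*pi_S2 + 1/12*pi_S3 + 1/4*pi_S4
  pi_S4 = 1/12*pi_S0 + 1/6*pi_S1 + 1/12*pi_S2 + 1/6*pi_S3 + 1/12*pi_S4
with normalization: pi_S0 + pi_S1 + pi_S2 + pi_S3 + pi_S4 = 1.

Using the first 4 balance equations plus normalization, the linear system A*pi = b is:
  [-5/6, 1/4, 1/4, 1/6, 1/4] . pi = 0
  [1/6, -7/12, 1/12, 1/3, 1/4] . pi = 0
  [1/4, 1/12, -5/6, 1/4, 1/6] . pi = 0
  [1/3, 1/12, 5/12, -11/12, 1/4] . pi = 0
  [1, 1, 1, 1, 1] . pi = 1

Solving yields:
  pi_S0 = 2319/10835
  pi_S1 = 2863/10835
  pi_S2 = 1957/10835
  pi_S3 = 2358/10835
  pi_S4 = 1338/10835

Verification (pi * P):
  2319/10835*1/6 + 2863/10835*1/4 + 1957/10835*1/4 + 2358/10835*1/6 + 1338/10835*1/4 = 2319/10835 = pi_S0  (ok)
  2319/10835*1/6 + 2863/10835*5/12 + 1957/10835*1/12 + 2358/10835*1/3 + 1338/10835*1/4 = 2863/10835 = pi_S1  (ok)
  2319/10835*1/4 + 2863/10835*1/12 + 1957/10835*1/6 + 2358/10835*1/4 + 1338/10835*1/6 = 1957/10835 = pi_S2  (ok)
  2319/10835*1/3 + 2863/10835*1/12 + 1957/10835*5/12 + 2358/10835*1/12 + 1338/10835*1/4 = 2358/10835 = pi_S3  (ok)
  2319/10835*1/12 + 2863/10835*1/6 + 1957/10835*1/12 + 2358/10835*1/6 + 1338/10835*1/12 = 1338/10835 = pi_S4  (ok)

Answer: 2319/10835 2863/10835 1957/10835 2358/10835 1338/10835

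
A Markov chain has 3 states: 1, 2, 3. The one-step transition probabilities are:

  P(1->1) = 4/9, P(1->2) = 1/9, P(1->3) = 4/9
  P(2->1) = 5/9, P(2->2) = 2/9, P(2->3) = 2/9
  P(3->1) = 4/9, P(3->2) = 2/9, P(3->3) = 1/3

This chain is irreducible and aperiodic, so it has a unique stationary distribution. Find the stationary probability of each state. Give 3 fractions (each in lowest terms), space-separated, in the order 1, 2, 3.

The stationary distribution satisfies pi = pi * P, i.e.:
  pi_1 = 4/9*pi_1 + 5/9*pi_2 + 4/9*pi_3
  pi_2 = 1/9*pi_1 + 2/9*pi_2 + 2/9*pi_3
  pi_3 = 4/9*pi_1 + 2/9*pi_2 + 1/3*pi_3
with normalization: pi_1 + pi_2 + pi_3 = 1.

Using the first 2 balance equations plus normalization, the linear system A*pi = b is:
  [-5/9, 5/9, 4/9] . pi = 0
  [1/9, -7/9, 2/9] . pi = 0
  [1, 1, 1] . pi = 1

Solving yields:
  pi_1 = 19/41
  pi_2 = 7/41
  pi_3 = 15/41

Verification (pi * P):
  19/41*4/9 + 7/41*5/9 + 15/41*4/9 = 19/41 = pi_1  (ok)
  19/41*1/9 + 7/41*2/9 + 15/41*2/9 = 7/41 = pi_2  (ok)
  19/41*4/9 + 7/41*2/9 + 15/41*1/3 = 15/41 = pi_3  (ok)

Answer: 19/41 7/41 15/41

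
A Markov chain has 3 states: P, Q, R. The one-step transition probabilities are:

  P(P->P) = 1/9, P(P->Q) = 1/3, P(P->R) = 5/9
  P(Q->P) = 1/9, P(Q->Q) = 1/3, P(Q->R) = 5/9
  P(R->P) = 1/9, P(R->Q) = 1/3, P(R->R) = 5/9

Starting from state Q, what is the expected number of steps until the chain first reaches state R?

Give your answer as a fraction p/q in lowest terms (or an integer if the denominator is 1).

Answer: 9/5

Derivation:
Let h_i = expected steps to first reach R from state i.
Boundary: h_R = 0.
First-step equations for the other states:
  h_P = 1 + 1/9*h_P + 1/3*h_Q + 5/9*h_R
  h_Q = 1 + 1/9*h_P + 1/3*h_Q + 5/9*h_R

Substituting h_R = 0 and rearranging gives the linear system (I - Q) h = 1:
  [8/9, -1/3] . (h_P, h_Q) = 1
  [-1/9, 2/3] . (h_P, h_Q) = 1

Solving yields:
  h_P = 9/5
  h_Q = 9/5

Starting state is Q, so the expected hitting time is h_Q = 9/5.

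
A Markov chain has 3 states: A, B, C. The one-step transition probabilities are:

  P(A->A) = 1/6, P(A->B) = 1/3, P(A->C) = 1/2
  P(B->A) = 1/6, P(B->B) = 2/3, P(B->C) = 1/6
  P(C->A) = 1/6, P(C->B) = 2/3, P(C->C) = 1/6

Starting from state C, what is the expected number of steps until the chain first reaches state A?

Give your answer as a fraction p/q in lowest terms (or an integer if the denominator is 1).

Answer: 6

Derivation:
Let h_i = expected steps to first reach A from state i.
Boundary: h_A = 0.
First-step equations for the other states:
  h_B = 1 + 1/6*h_A + 2/3*h_B + 1/6*h_C
  h_C = 1 + 1/6*h_A + 2/3*h_B + 1/6*h_C

Substituting h_A = 0 and rearranging gives the linear system (I - Q) h = 1:
  [1/3, -1/6] . (h_B, h_C) = 1
  [-2/3, 5/6] . (h_B, h_C) = 1

Solving yields:
  h_B = 6
  h_C = 6

Starting state is C, so the expected hitting time is h_C = 6.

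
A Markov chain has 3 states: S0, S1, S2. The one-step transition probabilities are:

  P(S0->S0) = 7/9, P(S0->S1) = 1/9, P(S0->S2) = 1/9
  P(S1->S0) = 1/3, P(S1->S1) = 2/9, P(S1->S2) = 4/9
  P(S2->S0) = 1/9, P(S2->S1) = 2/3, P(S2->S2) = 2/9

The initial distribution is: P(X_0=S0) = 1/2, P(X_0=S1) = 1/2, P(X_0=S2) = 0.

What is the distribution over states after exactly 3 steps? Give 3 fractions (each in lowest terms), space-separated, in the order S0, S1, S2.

Propagating the distribution step by step (d_{t+1} = d_t * P):
d_0 = (S0=1/2, S1=1/2, S2=0)
  d_1[S0] = 1/2*7/9 + 1/2*1/3 + 0*1/9 = 5/9
  d_1[S1] = 1/2*1/9 + 1/2*2/9 + 0*2/3 = 1/6
  d_1[S2] = 1/2*1/9 + 1/2*4/9 + 0*2/9 = 5/18
d_1 = (S0=5/9, S1=1/6, S2=5/18)
  d_2[S0] = 5/9*7/9 + 1/6*1/3 + 5/18*1/9 = 14/27
  d_2[S1] = 5/9*1/9 + 1/6*2/9 + 5/18*2/3 = 23/81
  d_2[S2] = 5/9*1/9 + 1/6*4/9 + 5/18*2/9 = 16/81
d_2 = (S0=14/27, S1=23/81, S2=16/81)
  d_3[S0] = 14/27*7/9 + 23/81*1/3 + 16/81*1/9 = 379/729
  d_3[S1] = 14/27*1/9 + 23/81*2/9 + 16/81*2/3 = 184/729
  d_3[S2] = 14/27*1/9 + 23/81*4/9 + 16/81*2/9 = 166/729
d_3 = (S0=379/729, S1=184/729, S2=166/729)

Answer: 379/729 184/729 166/729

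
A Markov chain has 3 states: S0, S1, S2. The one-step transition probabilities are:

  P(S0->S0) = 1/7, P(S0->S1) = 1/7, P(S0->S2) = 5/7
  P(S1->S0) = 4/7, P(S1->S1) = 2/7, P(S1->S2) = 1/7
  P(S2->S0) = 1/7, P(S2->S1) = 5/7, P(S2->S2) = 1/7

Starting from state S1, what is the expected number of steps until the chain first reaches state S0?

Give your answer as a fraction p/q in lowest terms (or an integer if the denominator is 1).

Let h_i = expected steps to first reach S0 from state i.
Boundary: h_S0 = 0.
First-step equations for the other states:
  h_S1 = 1 + 4/7*h_S0 + 2/7*h_S1 + 1/7*h_S2
  h_S2 = 1 + 1/7*h_S0 + 5/7*h_S1 + 1/7*h_S2

Substituting h_S0 = 0 and rearranging gives the linear system (I - Q) h = 1:
  [5/7, -1/7] . (h_S1, h_S2) = 1
  [-5/7, 6/7] . (h_S1, h_S2) = 1

Solving yields:
  h_S1 = 49/25
  h_S2 = 14/5

Starting state is S1, so the expected hitting time is h_S1 = 49/25.

Answer: 49/25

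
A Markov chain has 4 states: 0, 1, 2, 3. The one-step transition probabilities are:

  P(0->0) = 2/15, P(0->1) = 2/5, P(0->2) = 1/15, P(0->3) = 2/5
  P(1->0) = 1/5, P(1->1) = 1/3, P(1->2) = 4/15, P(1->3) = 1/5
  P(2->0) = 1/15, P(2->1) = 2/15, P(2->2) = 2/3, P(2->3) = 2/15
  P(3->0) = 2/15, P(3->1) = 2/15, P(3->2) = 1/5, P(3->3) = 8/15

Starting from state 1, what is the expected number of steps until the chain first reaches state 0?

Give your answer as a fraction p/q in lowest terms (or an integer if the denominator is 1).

Answer: 267/34

Derivation:
Let h_i = expected steps to first reach 0 from state i.
Boundary: h_0 = 0.
First-step equations for the other states:
  h_1 = 1 + 1/5*h_0 + 1/3*h_1 + 4/15*h_2 + 1/5*h_3
  h_2 = 1 + 1/15*h_0 + 2/15*h_1 + 2/3*h_2 + 2/15*h_3
  h_3 = 1 + 2/15*h_0 + 2/15*h_1 + 1/5*h_2 + 8/15*h_3

Substituting h_0 = 0 and rearranging gives the linear system (I - Q) h = 1:
  [2/3, -4/15, -1/5] . (h_1, h_2, h_3) = 1
  [-2/15, 1/3, -2/15] . (h_1, h_2, h_3) = 1
  [-2/15, -1/5, 7/15] . (h_1, h_2, h_3) = 1

Solving yields:
  h_1 = 267/34
  h_2 = 162/17
  h_3 = 144/17

Starting state is 1, so the expected hitting time is h_1 = 267/34.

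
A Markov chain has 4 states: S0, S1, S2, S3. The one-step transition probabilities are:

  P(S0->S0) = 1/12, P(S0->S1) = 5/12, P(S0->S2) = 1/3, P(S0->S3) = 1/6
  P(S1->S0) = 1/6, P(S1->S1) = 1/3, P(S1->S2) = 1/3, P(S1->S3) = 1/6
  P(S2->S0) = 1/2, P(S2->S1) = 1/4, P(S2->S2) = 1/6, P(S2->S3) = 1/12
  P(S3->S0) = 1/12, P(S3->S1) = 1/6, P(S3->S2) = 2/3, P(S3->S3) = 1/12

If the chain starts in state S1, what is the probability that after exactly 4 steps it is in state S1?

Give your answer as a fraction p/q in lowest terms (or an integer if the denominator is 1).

Answer: 1057/3456

Derivation:
Computing P^4 by repeated multiplication:
P^1 =
  S0: [1/12, 5/12, 1/3, 1/6]
  S1: [1/6, 1/3, 1/3, 1/6]
  S2: [1/2, 1/4, 1/6, 1/12]
  S3: [1/12, 1/6, 2/3, 1/12]
P^2 =
  S0: [37/144, 41/144, 1/3, 1/8]
  S1: [1/4, 7/24, 1/3, 1/8]
  S2: [25/144, 25/72, 1/3, 7/48]
  S3: [3/8, 13/48, 1/4, 5/48]
P^3 =
  S0: [425/1728, 529/1728, 23/72, 37/288]
  S1: [71/288, 11/36, 23/72, 37/288]
  S2: [217/864, 511/1728, 47/144, 73/576]
  S3: [121/576, 47/144, 47/144, 79/576]
P^4 =
  S0: [5017/20736, 6341/20736, 31/96, 149/1152]
  S1: [209/864, 1057/3456, 31/96, 149/1152]
  S2: [5059/20736, 793/2592, 185/576, 33/256]
  S3: [71/288, 77/256, 187/576, 295/2304]

(P^4)[S1 -> S1] = 1057/3456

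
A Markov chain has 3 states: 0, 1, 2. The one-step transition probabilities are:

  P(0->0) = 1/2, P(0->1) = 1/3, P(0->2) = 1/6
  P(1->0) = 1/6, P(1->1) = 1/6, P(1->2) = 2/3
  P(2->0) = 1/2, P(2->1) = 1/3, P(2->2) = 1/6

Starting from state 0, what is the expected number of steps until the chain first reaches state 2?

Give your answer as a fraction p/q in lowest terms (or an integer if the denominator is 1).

Let h_i = expected steps to first reach 2 from state i.
Boundary: h_2 = 0.
First-step equations for the other states:
  h_0 = 1 + 1/2*h_0 + 1/3*h_1 + 1/6*h_2
  h_1 = 1 + 1/6*h_0 + 1/6*h_1 + 2/3*h_2

Substituting h_2 = 0 and rearranging gives the linear system (I - Q) h = 1:
  [1/2, -1/3] . (h_0, h_1) = 1
  [-1/6, 5/6] . (h_0, h_1) = 1

Solving yields:
  h_0 = 42/13
  h_1 = 24/13

Starting state is 0, so the expected hitting time is h_0 = 42/13.

Answer: 42/13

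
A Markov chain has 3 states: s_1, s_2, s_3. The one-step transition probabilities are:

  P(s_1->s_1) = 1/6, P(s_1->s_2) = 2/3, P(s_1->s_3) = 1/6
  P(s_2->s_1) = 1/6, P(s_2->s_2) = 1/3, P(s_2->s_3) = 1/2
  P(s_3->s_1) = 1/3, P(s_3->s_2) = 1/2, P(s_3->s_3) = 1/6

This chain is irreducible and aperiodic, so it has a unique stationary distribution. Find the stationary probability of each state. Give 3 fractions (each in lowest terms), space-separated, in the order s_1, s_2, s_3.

The stationary distribution satisfies pi = pi * P, i.e.:
  pi_s_1 = 1/6*pi_s_1 + 1/6*pi_s_2 + 1/3*pi_s_3
  pi_s_2 = 2/3*pi_s_1 + 1/3*pi_s_2 + 1/2*pi_s_3
  pi_s_3 = 1/6*pi_s_1 + 1/2*pi_s_2 + 1/6*pi_s_3
with normalization: pi_s_1 + pi_s_2 + pi_s_3 = 1.

Using the first 2 balance equations plus normalization, the linear system A*pi = b is:
  [-5/6, 1/6, 1/3] . pi = 0
  [2/3, -2/3, 1/2] . pi = 0
  [1, 1, 1] . pi = 1

Solving yields:
  pi_s_1 = 11/50
  pi_s_2 = 23/50
  pi_s_3 = 8/25

Verification (pi * P):
  11/50*1/6 + 23/50*1/6 + 8/25*1/3 = 11/50 = pi_s_1  (ok)
  11/50*2/3 + 23/50*1/3 + 8/25*1/2 = 23/50 = pi_s_2  (ok)
  11/50*1/6 + 23/50*1/2 + 8/25*1/6 = 8/25 = pi_s_3  (ok)

Answer: 11/50 23/50 8/25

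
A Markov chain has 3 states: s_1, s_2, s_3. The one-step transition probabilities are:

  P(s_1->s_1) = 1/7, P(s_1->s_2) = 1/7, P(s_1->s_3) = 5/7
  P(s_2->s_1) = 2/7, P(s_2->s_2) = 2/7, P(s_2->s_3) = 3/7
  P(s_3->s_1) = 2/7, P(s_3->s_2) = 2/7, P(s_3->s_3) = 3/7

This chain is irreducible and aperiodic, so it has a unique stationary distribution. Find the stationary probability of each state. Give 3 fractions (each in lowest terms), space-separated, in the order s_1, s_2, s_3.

Answer: 1/4 1/4 1/2

Derivation:
The stationary distribution satisfies pi = pi * P, i.e.:
  pi_s_1 = 1/7*pi_s_1 + 2/7*pi_s_2 + 2/7*pi_s_3
  pi_s_2 = 1/7*pi_s_1 + 2/7*pi_s_2 + 2/7*pi_s_3
  pi_s_3 = 5/7*pi_s_1 + 3/7*pi_s_2 + 3/7*pi_s_3
with normalization: pi_s_1 + pi_s_2 + pi_s_3 = 1.

Using the first 2 balance equations plus normalization, the linear system A*pi = b is:
  [-6/7, 2/7, 2/7] . pi = 0
  [1/7, -5/7, 2/7] . pi = 0
  [1, 1, 1] . pi = 1

Solving yields:
  pi_s_1 = 1/4
  pi_s_2 = 1/4
  pi_s_3 = 1/2

Verification (pi * P):
  1/4*1/7 + 1/4*2/7 + 1/2*2/7 = 1/4 = pi_s_1  (ok)
  1/4*1/7 + 1/4*2/7 + 1/2*2/7 = 1/4 = pi_s_2  (ok)
  1/4*5/7 + 1/4*3/7 + 1/2*3/7 = 1/2 = pi_s_3  (ok)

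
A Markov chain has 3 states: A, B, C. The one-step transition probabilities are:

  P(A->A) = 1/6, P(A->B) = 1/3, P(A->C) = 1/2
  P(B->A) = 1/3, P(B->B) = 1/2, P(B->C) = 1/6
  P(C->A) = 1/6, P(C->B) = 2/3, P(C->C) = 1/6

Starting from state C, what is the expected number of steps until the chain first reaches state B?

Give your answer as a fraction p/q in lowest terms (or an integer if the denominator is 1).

Answer: 18/11

Derivation:
Let h_i = expected steps to first reach B from state i.
Boundary: h_B = 0.
First-step equations for the other states:
  h_A = 1 + 1/6*h_A + 1/3*h_B + 1/2*h_C
  h_C = 1 + 1/6*h_A + 2/3*h_B + 1/6*h_C

Substituting h_B = 0 and rearranging gives the linear system (I - Q) h = 1:
  [5/6, -1/2] . (h_A, h_C) = 1
  [-1/6, 5/6] . (h_A, h_C) = 1

Solving yields:
  h_A = 24/11
  h_C = 18/11

Starting state is C, so the expected hitting time is h_C = 18/11.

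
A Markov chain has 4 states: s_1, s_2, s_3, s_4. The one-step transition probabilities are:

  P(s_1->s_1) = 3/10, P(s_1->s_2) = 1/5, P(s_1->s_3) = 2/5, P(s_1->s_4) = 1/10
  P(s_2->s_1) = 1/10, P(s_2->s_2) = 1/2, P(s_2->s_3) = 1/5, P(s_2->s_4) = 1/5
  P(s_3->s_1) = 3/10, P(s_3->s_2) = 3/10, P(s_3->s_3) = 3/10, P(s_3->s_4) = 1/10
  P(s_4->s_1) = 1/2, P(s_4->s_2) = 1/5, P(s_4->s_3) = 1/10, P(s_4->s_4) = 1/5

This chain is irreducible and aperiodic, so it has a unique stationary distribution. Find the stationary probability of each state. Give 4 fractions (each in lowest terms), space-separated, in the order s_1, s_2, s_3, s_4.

The stationary distribution satisfies pi = pi * P, i.e.:
  pi_s_1 = 3/10*pi_s_1 + 1/10*pi_s_2 + 3/10*pi_s_3 + 1/2*pi_s_4
  pi_s_2 = 1/5*pi_s_1 + 1/2*pi_s_2 + 3/10*pi_s_3 + 1/5*pi_s_4
  pi_s_3 = 2/5*pi_s_1 + 1/5*pi_s_2 + 3/10*pi_s_3 + 1/10*pi_s_4
  pi_s_4 = 1/10*pi_s_1 + 1/5*pi_s_2 + 1/10*pi_s_3 + 1/5*pi_s_4
with normalization: pi_s_1 + pi_s_2 + pi_s_3 + pi_s_4 = 1.

Using the first 3 balance equations plus normalization, the linear system A*pi = b is:
  [-7/10, 1/10, 3/10, 1/2] . pi = 0
  [1/5, -1/2, 3/10, 1/5] . pi = 0
  [2/5, 1/5, -7/10, 1/10] . pi = 0
  [1, 1, 1, 1] . pi = 1

Solving yields:
  pi_s_1 = 9/34
  pi_s_2 = 11/34
  pi_s_3 = 9/34
  pi_s_4 = 5/34

Verification (pi * P):
  9/34*3/10 + 11/34*1/10 + 9/34*3/10 + 5/34*1/2 = 9/34 = pi_s_1  (ok)
  9/34*1/5 + 11/34*1/2 + 9/34*3/10 + 5/34*1/5 = 11/34 = pi_s_2  (ok)
  9/34*2/5 + 11/34*1/5 + 9/34*3/10 + 5/34*1/10 = 9/34 = pi_s_3  (ok)
  9/34*1/10 + 11/34*1/5 + 9/34*1/10 + 5/34*1/5 = 5/34 = pi_s_4  (ok)

Answer: 9/34 11/34 9/34 5/34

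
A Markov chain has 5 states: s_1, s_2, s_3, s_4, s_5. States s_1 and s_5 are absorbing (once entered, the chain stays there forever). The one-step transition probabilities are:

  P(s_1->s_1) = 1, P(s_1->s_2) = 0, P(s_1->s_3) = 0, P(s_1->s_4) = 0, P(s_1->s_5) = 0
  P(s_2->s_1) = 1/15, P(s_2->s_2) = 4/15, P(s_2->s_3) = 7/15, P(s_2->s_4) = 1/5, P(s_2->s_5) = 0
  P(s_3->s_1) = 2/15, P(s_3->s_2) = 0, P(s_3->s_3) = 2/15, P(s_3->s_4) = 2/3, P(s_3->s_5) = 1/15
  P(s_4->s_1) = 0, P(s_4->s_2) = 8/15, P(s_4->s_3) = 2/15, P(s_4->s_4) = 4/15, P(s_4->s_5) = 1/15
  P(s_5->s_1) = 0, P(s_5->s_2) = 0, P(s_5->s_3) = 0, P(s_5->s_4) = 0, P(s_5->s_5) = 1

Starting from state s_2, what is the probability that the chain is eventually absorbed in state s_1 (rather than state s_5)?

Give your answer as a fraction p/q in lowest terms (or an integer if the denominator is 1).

Let a_i = P(absorbed in s_1 | start in state i).
Boundary conditions: a_s_1 = 1, a_s_5 = 0.
For each transient state i, a_i = sum_j P(i->j) * a_j:
  a_s_2 = 1/15*a_s_1 + 4/15*a_s_2 + 7/15*a_s_3 + 1/5*a_s_4 + 0*a_s_5
  a_s_3 = 2/15*a_s_1 + 0*a_s_2 + 2/15*a_s_3 + 2/3*a_s_4 + 1/15*a_s_5
  a_s_4 = 0*a_s_1 + 8/15*a_s_2 + 2/15*a_s_3 + 4/15*a_s_4 + 1/15*a_s_5

Substituting a_s_1 = 1 and a_s_5 = 0, rearrange to (I - Q) a = r where r[i] = P(i -> s_1):
  [11/15, -7/15, -1/5] . (a_s_2, a_s_3, a_s_4) = 1/15
  [0, 13/15, -2/3] . (a_s_2, a_s_3, a_s_4) = 2/15
  [-8/15, -2/15, 11/15] . (a_s_2, a_s_3, a_s_4) = 0

Solving yields:
  a_s_2 = 289/481
  a_s_3 = 274/481
  a_s_4 = 20/37

Starting state is s_2, so the absorption probability is a_s_2 = 289/481.

Answer: 289/481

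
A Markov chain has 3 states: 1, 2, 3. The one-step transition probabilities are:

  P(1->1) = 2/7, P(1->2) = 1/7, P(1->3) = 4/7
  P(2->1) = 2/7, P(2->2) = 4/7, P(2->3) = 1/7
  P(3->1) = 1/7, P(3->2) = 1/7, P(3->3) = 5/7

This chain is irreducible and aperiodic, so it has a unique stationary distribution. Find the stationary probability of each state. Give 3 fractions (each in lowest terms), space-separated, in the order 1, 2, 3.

Answer: 5/24 1/4 13/24

Derivation:
The stationary distribution satisfies pi = pi * P, i.e.:
  pi_1 = 2/7*pi_1 + 2/7*pi_2 + 1/7*pi_3
  pi_2 = 1/7*pi_1 + 4/7*pi_2 + 1/7*pi_3
  pi_3 = 4/7*pi_1 + 1/7*pi_2 + 5/7*pi_3
with normalization: pi_1 + pi_2 + pi_3 = 1.

Using the first 2 balance equations plus normalization, the linear system A*pi = b is:
  [-5/7, 2/7, 1/7] . pi = 0
  [1/7, -3/7, 1/7] . pi = 0
  [1, 1, 1] . pi = 1

Solving yields:
  pi_1 = 5/24
  pi_2 = 1/4
  pi_3 = 13/24

Verification (pi * P):
  5/24*2/7 + 1/4*2/7 + 13/24*1/7 = 5/24 = pi_1  (ok)
  5/24*1/7 + 1/4*4/7 + 13/24*1/7 = 1/4 = pi_2  (ok)
  5/24*4/7 + 1/4*1/7 + 13/24*5/7 = 13/24 = pi_3  (ok)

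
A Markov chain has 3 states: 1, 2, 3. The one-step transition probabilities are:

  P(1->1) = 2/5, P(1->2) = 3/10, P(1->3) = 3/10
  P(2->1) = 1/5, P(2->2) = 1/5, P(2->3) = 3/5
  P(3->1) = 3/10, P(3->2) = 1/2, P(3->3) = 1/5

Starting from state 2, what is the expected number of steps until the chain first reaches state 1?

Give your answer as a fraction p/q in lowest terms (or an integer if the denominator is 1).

Let h_i = expected steps to first reach 1 from state i.
Boundary: h_1 = 0.
First-step equations for the other states:
  h_2 = 1 + 1/5*h_1 + 1/5*h_2 + 3/5*h_3
  h_3 = 1 + 3/10*h_1 + 1/2*h_2 + 1/5*h_3

Substituting h_1 = 0 and rearranging gives the linear system (I - Q) h = 1:
  [4/5, -3/5] . (h_2, h_3) = 1
  [-1/2, 4/5] . (h_2, h_3) = 1

Solving yields:
  h_2 = 70/17
  h_3 = 65/17

Starting state is 2, so the expected hitting time is h_2 = 70/17.

Answer: 70/17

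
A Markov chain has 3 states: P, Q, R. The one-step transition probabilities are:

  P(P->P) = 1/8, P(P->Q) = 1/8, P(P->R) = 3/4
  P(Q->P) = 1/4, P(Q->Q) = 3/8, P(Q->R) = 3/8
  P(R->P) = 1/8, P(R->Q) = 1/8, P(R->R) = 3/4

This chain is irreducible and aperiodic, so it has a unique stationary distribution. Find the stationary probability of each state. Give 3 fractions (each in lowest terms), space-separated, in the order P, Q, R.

Answer: 7/48 1/6 11/16

Derivation:
The stationary distribution satisfies pi = pi * P, i.e.:
  pi_P = 1/8*pi_P + 1/4*pi_Q + 1/8*pi_R
  pi_Q = 1/8*pi_P + 3/8*pi_Q + 1/8*pi_R
  pi_R = 3/4*pi_P + 3/8*pi_Q + 3/4*pi_R
with normalization: pi_P + pi_Q + pi_R = 1.

Using the first 2 balance equations plus normalization, the linear system A*pi = b is:
  [-7/8, 1/4, 1/8] . pi = 0
  [1/8, -5/8, 1/8] . pi = 0
  [1, 1, 1] . pi = 1

Solving yields:
  pi_P = 7/48
  pi_Q = 1/6
  pi_R = 11/16

Verification (pi * P):
  7/48*1/8 + 1/6*1/4 + 11/16*1/8 = 7/48 = pi_P  (ok)
  7/48*1/8 + 1/6*3/8 + 11/16*1/8 = 1/6 = pi_Q  (ok)
  7/48*3/4 + 1/6*3/8 + 11/16*3/4 = 11/16 = pi_R  (ok)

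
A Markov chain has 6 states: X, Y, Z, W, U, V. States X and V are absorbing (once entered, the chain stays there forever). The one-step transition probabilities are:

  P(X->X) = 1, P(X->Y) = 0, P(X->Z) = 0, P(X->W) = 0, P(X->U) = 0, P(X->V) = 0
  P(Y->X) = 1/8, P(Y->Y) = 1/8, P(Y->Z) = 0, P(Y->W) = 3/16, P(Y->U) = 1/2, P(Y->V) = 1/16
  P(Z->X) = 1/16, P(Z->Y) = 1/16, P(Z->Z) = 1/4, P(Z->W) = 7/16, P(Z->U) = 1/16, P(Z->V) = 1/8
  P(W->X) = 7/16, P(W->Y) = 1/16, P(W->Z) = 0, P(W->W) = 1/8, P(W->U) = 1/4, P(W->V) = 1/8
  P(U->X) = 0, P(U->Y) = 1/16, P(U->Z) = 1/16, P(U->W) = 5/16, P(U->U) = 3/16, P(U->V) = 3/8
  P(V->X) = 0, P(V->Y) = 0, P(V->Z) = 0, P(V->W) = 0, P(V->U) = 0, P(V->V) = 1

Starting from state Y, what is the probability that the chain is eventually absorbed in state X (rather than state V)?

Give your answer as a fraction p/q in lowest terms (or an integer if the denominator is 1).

Answer: 729/1601

Derivation:
Let a_i = P(absorbed in X | start in state i).
Boundary conditions: a_X = 1, a_V = 0.
For each transient state i, a_i = sum_j P(i->j) * a_j:
  a_Y = 1/8*a_X + 1/8*a_Y + 0*a_Z + 3/16*a_W + 1/2*a_U + 1/16*a_V
  a_Z = 1/16*a_X + 1/16*a_Y + 1/4*a_Z + 7/16*a_W + 1/16*a_U + 1/8*a_V
  a_W = 7/16*a_X + 1/16*a_Y + 0*a_Z + 1/8*a_W + 1/4*a_U + 1/8*a_V
  a_U = 0*a_X + 1/16*a_Y + 1/16*a_Z + 5/16*a_W + 3/16*a_U + 3/8*a_V

Substituting a_X = 1 and a_V = 0, rearrange to (I - Q) a = r where r[i] = P(i -> X):
  [7/8, 0, -3/16, -1/2] . (a_Y, a_Z, a_W, a_U) = 1/8
  [-1/16, 3/4, -7/16, -1/16] . (a_Y, a_Z, a_W, a_U) = 1/16
  [-1/16, 0, 7/8, -1/4] . (a_Y, a_Z, a_W, a_U) = 7/16
  [-1/16, -1/16, -5/16, 13/16] . (a_Y, a_Z, a_W, a_U) = 0

Solving yields:
  a_Y = 729/1601
  a_Z = 817/1601
  a_W = 996/1601
  a_U = 502/1601

Starting state is Y, so the absorption probability is a_Y = 729/1601.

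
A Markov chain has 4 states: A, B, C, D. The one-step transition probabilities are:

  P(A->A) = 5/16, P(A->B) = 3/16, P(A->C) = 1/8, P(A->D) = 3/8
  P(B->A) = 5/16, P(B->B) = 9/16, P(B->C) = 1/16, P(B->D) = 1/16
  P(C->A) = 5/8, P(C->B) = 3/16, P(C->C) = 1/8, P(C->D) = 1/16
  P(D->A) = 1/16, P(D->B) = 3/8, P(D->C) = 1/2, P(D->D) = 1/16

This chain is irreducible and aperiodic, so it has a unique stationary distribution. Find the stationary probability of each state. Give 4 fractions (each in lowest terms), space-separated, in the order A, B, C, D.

The stationary distribution satisfies pi = pi * P, i.e.:
  pi_A = 5/16*pi_A + 5/16*pi_B + 5/8*pi_C + 1/16*pi_D
  pi_B = 3/16*pi_A + 9/16*pi_B + 3/16*pi_C + 3/8*pi_D
  pi_C = 1/8*pi_A + 1/16*pi_B + 1/8*pi_C + 1/2*pi_D
  pi_D = 3/8*pi_A + 1/16*pi_B + 1/16*pi_C + 1/16*pi_D
with normalization: pi_A + pi_B + pi_C + pi_D = 1.

Using the first 3 balance equations plus normalization, the linear system A*pi = b is:
  [-11/16, 5/16, 5/8, 1/16] . pi = 0
  [3/16, -7/16, 3/16, 3/8] . pi = 0
  [1/8, 1/16, -7/8, 1/2] . pi = 0
  [1, 1, 1, 1] . pi = 1

Solving yields:
  pi_A = 251/777
  pi_B = 452/1295
  pi_C = 213/1295
  pi_D = 127/777

Verification (pi * P):
  251/777*5/16 + 452/1295*5/16 + 213/1295*5/8 + 127/777*1/16 = 251/777 = pi_A  (ok)
  251/777*3/16 + 452/1295*9/16 + 213/1295*3/16 + 127/777*3/8 = 452/1295 = pi_B  (ok)
  251/777*1/8 + 452/1295*1/16 + 213/1295*1/8 + 127/777*1/2 = 213/1295 = pi_C  (ok)
  251/777*3/8 + 452/1295*1/16 + 213/1295*1/16 + 127/777*1/16 = 127/777 = pi_D  (ok)

Answer: 251/777 452/1295 213/1295 127/777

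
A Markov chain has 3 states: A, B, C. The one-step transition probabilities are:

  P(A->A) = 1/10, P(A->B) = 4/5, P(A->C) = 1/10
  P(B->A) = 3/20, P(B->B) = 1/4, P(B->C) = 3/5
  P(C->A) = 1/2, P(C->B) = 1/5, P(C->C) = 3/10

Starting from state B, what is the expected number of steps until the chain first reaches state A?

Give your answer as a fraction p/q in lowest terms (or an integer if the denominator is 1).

Answer: 260/81

Derivation:
Let h_i = expected steps to first reach A from state i.
Boundary: h_A = 0.
First-step equations for the other states:
  h_B = 1 + 3/20*h_A + 1/4*h_B + 3/5*h_C
  h_C = 1 + 1/2*h_A + 1/5*h_B + 3/10*h_C

Substituting h_A = 0 and rearranging gives the linear system (I - Q) h = 1:
  [3/4, -3/5] . (h_B, h_C) = 1
  [-1/5, 7/10] . (h_B, h_C) = 1

Solving yields:
  h_B = 260/81
  h_C = 190/81

Starting state is B, so the expected hitting time is h_B = 260/81.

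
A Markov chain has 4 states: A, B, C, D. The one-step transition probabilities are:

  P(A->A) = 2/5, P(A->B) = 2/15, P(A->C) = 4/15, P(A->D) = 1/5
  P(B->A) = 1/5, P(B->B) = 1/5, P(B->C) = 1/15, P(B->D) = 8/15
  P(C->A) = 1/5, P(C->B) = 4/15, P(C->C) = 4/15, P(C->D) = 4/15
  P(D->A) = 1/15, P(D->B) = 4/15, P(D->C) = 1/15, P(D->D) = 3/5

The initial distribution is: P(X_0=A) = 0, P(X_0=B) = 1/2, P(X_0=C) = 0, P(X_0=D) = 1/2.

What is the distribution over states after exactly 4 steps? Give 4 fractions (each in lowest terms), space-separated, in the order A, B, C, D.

Propagating the distribution step by step (d_{t+1} = d_t * P):
d_0 = (A=0, B=1/2, C=0, D=1/2)
  d_1[A] = 0*2/5 + 1/2*1/5 + 0*1/5 + 1/2*1/15 = 2/15
  d_1[B] = 0*2/15 + 1/2*1/5 + 0*4/15 + 1/2*4/15 = 7/30
  d_1[C] = 0*4/15 + 1/2*1/15 + 0*4/15 + 1/2*1/15 = 1/15
  d_1[D] = 0*1/5 + 1/2*8/15 + 0*4/15 + 1/2*3/5 = 17/30
d_1 = (A=2/15, B=7/30, C=1/15, D=17/30)
  d_2[A] = 2/15*2/5 + 7/30*1/5 + 1/15*1/5 + 17/30*1/15 = 34/225
  d_2[B] = 2/15*2/15 + 7/30*1/5 + 1/15*4/15 + 17/30*4/15 = 7/30
  d_2[C] = 2/15*4/15 + 7/30*1/15 + 1/15*4/15 + 17/30*1/15 = 8/75
  d_2[D] = 2/15*1/5 + 7/30*8/15 + 1/15*4/15 + 17/30*3/5 = 229/450
d_2 = (A=34/225, B=7/30, C=8/75, D=229/450)
  d_3[A] = 34/225*2/5 + 7/30*1/5 + 8/75*1/5 + 229/450*1/15 = 548/3375
  d_3[B] = 34/225*2/15 + 7/30*1/5 + 8/75*4/15 + 229/450*4/15 = 1559/6750
  d_3[C] = 34/225*4/15 + 7/30*1/15 + 8/75*4/15 + 229/450*1/15 = 133/1125
  d_3[D] = 34/225*1/5 + 7/30*8/15 + 8/75*4/15 + 229/450*3/5 = 1099/2250
d_3 = (A=548/3375, B=1559/6750, C=133/1125, D=1099/2250)
  d_4[A] = 548/3375*2/5 + 1559/6750*1/5 + 133/1125*1/5 + 1099/2250*1/15 = 2824/16875
  d_4[B] = 548/3375*2/15 + 1559/6750*1/5 + 133/1125*4/15 + 1099/2250*4/15 = 23249/101250
  d_4[C] = 548/3375*4/15 + 1559/6750*1/15 + 133/1125*4/15 + 1099/2250*1/15 = 2072/16875
  d_4[D] = 548/3375*1/5 + 1559/6750*8/15 + 133/1125*4/15 + 1099/2250*3/5 = 389/810
d_4 = (A=2824/16875, B=23249/101250, C=2072/16875, D=389/810)

Answer: 2824/16875 23249/101250 2072/16875 389/810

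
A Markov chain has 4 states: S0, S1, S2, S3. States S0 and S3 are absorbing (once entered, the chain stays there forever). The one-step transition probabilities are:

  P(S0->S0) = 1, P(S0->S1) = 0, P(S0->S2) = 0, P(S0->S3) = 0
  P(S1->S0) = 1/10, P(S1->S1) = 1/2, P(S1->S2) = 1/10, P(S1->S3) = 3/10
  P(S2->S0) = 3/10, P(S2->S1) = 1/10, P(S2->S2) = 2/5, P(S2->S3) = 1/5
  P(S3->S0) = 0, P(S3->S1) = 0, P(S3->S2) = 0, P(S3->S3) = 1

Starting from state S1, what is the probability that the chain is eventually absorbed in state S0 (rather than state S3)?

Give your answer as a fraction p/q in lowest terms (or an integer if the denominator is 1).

Answer: 9/29

Derivation:
Let a_i = P(absorbed in S0 | start in state i).
Boundary conditions: a_S0 = 1, a_S3 = 0.
For each transient state i, a_i = sum_j P(i->j) * a_j:
  a_S1 = 1/10*a_S0 + 1/2*a_S1 + 1/10*a_S2 + 3/10*a_S3
  a_S2 = 3/10*a_S0 + 1/10*a_S1 + 2/5*a_S2 + 1/5*a_S3

Substituting a_S0 = 1 and a_S3 = 0, rearrange to (I - Q) a = r where r[i] = P(i -> S0):
  [1/2, -1/10] . (a_S1, a_S2) = 1/10
  [-1/10, 3/5] . (a_S1, a_S2) = 3/10

Solving yields:
  a_S1 = 9/29
  a_S2 = 16/29

Starting state is S1, so the absorption probability is a_S1 = 9/29.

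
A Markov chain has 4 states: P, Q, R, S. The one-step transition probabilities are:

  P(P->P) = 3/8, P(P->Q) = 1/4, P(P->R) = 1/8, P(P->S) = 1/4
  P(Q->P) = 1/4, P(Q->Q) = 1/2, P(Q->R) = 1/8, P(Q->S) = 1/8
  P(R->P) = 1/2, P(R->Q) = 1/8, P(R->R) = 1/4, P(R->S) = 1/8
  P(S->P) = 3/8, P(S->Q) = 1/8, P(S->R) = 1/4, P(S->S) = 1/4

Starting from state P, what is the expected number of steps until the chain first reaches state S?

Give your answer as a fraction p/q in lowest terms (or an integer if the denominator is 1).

Answer: 336/65

Derivation:
Let h_i = expected steps to first reach S from state i.
Boundary: h_S = 0.
First-step equations for the other states:
  h_P = 1 + 3/8*h_P + 1/4*h_Q + 1/8*h_R + 1/4*h_S
  h_Q = 1 + 1/4*h_P + 1/2*h_Q + 1/8*h_R + 1/8*h_S
  h_R = 1 + 1/2*h_P + 1/8*h_Q + 1/4*h_R + 1/8*h_S

Substituting h_S = 0 and rearranging gives the linear system (I - Q) h = 1:
  [5/8, -1/4, -1/8] . (h_P, h_Q, h_R) = 1
  [-1/4, 1/2, -1/8] . (h_P, h_Q, h_R) = 1
  [-1/2, -1/8, 3/4] . (h_P, h_Q, h_R) = 1

Solving yields:
  h_P = 336/65
  h_Q = 392/65
  h_R = 376/65

Starting state is P, so the expected hitting time is h_P = 336/65.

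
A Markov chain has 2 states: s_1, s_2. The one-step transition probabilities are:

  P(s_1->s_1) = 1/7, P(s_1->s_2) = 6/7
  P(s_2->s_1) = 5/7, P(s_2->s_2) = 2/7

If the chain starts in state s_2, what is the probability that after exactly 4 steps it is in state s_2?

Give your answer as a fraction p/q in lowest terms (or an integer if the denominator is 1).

Answer: 1426/2401

Derivation:
Computing P^4 by repeated multiplication:
P^1 =
  s_1: [1/7, 6/7]
  s_2: [5/7, 2/7]
P^2 =
  s_1: [31/49, 18/49]
  s_2: [15/49, 34/49]
P^3 =
  s_1: [121/343, 222/343]
  s_2: [185/343, 158/343]
P^4 =
  s_1: [1231/2401, 1170/2401]
  s_2: [975/2401, 1426/2401]

(P^4)[s_2 -> s_2] = 1426/2401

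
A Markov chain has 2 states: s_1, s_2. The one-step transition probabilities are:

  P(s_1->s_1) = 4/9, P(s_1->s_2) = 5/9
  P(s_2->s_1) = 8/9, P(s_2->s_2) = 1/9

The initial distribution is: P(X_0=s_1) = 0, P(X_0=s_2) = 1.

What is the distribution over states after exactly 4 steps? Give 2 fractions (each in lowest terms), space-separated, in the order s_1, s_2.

Answer: 3880/6561 2681/6561

Derivation:
Propagating the distribution step by step (d_{t+1} = d_t * P):
d_0 = (s_1=0, s_2=1)
  d_1[s_1] = 0*4/9 + 1*8/9 = 8/9
  d_1[s_2] = 0*5/9 + 1*1/9 = 1/9
d_1 = (s_1=8/9, s_2=1/9)
  d_2[s_1] = 8/9*4/9 + 1/9*8/9 = 40/81
  d_2[s_2] = 8/9*5/9 + 1/9*1/9 = 41/81
d_2 = (s_1=40/81, s_2=41/81)
  d_3[s_1] = 40/81*4/9 + 41/81*8/9 = 488/729
  d_3[s_2] = 40/81*5/9 + 41/81*1/9 = 241/729
d_3 = (s_1=488/729, s_2=241/729)
  d_4[s_1] = 488/729*4/9 + 241/729*8/9 = 3880/6561
  d_4[s_2] = 488/729*5/9 + 241/729*1/9 = 2681/6561
d_4 = (s_1=3880/6561, s_2=2681/6561)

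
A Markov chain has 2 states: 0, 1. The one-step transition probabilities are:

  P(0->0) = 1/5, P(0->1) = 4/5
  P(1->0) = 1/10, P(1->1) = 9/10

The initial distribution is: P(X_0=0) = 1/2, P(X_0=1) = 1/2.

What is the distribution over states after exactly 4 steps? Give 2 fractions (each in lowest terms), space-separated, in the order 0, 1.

Propagating the distribution step by step (d_{t+1} = d_t * P):
d_0 = (0=1/2, 1=1/2)
  d_1[0] = 1/2*1/5 + 1/2*1/10 = 3/20
  d_1[1] = 1/2*4/5 + 1/2*9/10 = 17/20
d_1 = (0=3/20, 1=17/20)
  d_2[0] = 3/20*1/5 + 17/20*1/10 = 23/200
  d_2[1] = 3/20*4/5 + 17/20*9/10 = 177/200
d_2 = (0=23/200, 1=177/200)
  d_3[0] = 23/200*1/5 + 177/200*1/10 = 223/2000
  d_3[1] = 23/200*4/5 + 177/200*9/10 = 1777/2000
d_3 = (0=223/2000, 1=1777/2000)
  d_4[0] = 223/2000*1/5 + 1777/2000*1/10 = 2223/20000
  d_4[1] = 223/2000*4/5 + 1777/2000*9/10 = 17777/20000
d_4 = (0=2223/20000, 1=17777/20000)

Answer: 2223/20000 17777/20000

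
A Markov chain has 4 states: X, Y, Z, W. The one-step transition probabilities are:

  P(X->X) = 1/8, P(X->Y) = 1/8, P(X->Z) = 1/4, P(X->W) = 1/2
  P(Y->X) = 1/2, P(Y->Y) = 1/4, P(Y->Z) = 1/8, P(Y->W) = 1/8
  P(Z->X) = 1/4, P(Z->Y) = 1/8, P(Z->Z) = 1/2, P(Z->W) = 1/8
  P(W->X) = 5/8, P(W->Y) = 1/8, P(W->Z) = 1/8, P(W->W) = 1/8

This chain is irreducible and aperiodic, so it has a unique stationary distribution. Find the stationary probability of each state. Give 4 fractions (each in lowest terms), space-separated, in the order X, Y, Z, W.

Answer: 149/441 1/7 118/441 37/147

Derivation:
The stationary distribution satisfies pi = pi * P, i.e.:
  pi_X = 1/8*pi_X + 1/2*pi_Y + 1/4*pi_Z + 5/8*pi_W
  pi_Y = 1/8*pi_X + 1/4*pi_Y + 1/8*pi_Z + 1/8*pi_W
  pi_Z = 1/4*pi_X + 1/8*pi_Y + 1/2*pi_Z + 1/8*pi_W
  pi_W = 1/2*pi_X + 1/8*pi_Y + 1/8*pi_Z + 1/8*pi_W
with normalization: pi_X + pi_Y + pi_Z + pi_W = 1.

Using the first 3 balance equations plus normalization, the linear system A*pi = b is:
  [-7/8, 1/2, 1/4, 5/8] . pi = 0
  [1/8, -3/4, 1/8, 1/8] . pi = 0
  [1/4, 1/8, -1/2, 1/8] . pi = 0
  [1, 1, 1, 1] . pi = 1

Solving yields:
  pi_X = 149/441
  pi_Y = 1/7
  pi_Z = 118/441
  pi_W = 37/147

Verification (pi * P):
  149/441*1/8 + 1/7*1/2 + 118/441*1/4 + 37/147*5/8 = 149/441 = pi_X  (ok)
  149/441*1/8 + 1/7*1/4 + 118/441*1/8 + 37/147*1/8 = 1/7 = pi_Y  (ok)
  149/441*1/4 + 1/7*1/8 + 118/441*1/2 + 37/147*1/8 = 118/441 = pi_Z  (ok)
  149/441*1/2 + 1/7*1/8 + 118/441*1/8 + 37/147*1/8 = 37/147 = pi_W  (ok)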